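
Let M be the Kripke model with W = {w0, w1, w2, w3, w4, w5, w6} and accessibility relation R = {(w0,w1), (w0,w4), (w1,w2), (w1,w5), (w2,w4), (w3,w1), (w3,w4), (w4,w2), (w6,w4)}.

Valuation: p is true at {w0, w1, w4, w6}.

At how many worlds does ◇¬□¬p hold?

2

w0: successors {w1, w4}; ¬□¬p there: w1:F, w4:F. ✗
w1: successors {w2, w5}; ¬□¬p there: w2:T, w5:F. ✓
w2: successors {w4}; ¬□¬p there: w4:F. ✗
w3: successors {w1, w4}; ¬□¬p there: w1:F, w4:F. ✗
w4: successors {w2}; ¬□¬p there: w2:T. ✓
w5: no successors, so ◇¬□¬p fails. ✗
w6: successors {w4}; ¬□¬p there: w4:F. ✗
Satisfying worlds: {w1, w4}.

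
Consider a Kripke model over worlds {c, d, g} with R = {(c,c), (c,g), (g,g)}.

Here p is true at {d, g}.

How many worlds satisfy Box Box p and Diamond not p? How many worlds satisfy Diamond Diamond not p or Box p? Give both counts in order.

0 and 3

For Box Box p and Diamond not p:
c: Box Box p is F, Diamond not p is T. ✗
d: Box Box p is T, Diamond not p is F. ✗
g: Box Box p is T, Diamond not p is F. ✗
— 0 worlds.
For Diamond Diamond not p or Box p:
c: Diamond Diamond not p is T, Box p is F. ✓
d: Diamond Diamond not p is F, Box p is T. ✓
g: Diamond Diamond not p is F, Box p is T. ✓
— 3 worlds.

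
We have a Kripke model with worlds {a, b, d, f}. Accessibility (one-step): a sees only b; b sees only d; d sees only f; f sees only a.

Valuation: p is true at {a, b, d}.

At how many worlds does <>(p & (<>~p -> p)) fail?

a: successors {b}; p & (<>~p -> p) there: b:T. ✓
b: successors {d}; p & (<>~p -> p) there: d:T. ✓
d: successors {f}; p & (<>~p -> p) there: f:F. ✗
f: successors {a}; p & (<>~p -> p) there: a:T. ✓
Satisfying worlds: {a, b, f}.
So <>(p & (<>~p -> p)) fails at the other 1 world.

1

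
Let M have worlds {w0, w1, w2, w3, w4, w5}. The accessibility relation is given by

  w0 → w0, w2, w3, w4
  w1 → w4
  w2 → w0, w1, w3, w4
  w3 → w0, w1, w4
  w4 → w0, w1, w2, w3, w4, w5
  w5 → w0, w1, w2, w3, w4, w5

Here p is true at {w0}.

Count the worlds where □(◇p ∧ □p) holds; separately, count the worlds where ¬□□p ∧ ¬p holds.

0 and 5

For □(◇p ∧ □p):
w0: successors {w0, w2, w3, w4}; ◇p ∧ □p there: w0:F, w2:F, w3:F, w4:F. ✗
w1: successors {w4}; ◇p ∧ □p there: w4:F. ✗
w2: successors {w0, w1, w3, w4}; ◇p ∧ □p there: w0:F, w1:F, w3:F, w4:F. ✗
w3: successors {w0, w1, w4}; ◇p ∧ □p there: w0:F, w1:F, w4:F. ✗
w4: successors {w0, w1, w2, w3, w4, w5}; ◇p ∧ □p there: w0:F, w1:F, w2:F, w3:F, w4:F, w5:F. ✗
w5: successors {w0, w1, w2, w3, w4, w5}; ◇p ∧ □p there: w0:F, w1:F, w2:F, w3:F, w4:F, w5:F. ✗
— 0 worlds.
For ¬□□p ∧ ¬p:
w0: ¬□□p is T, ¬p is F. ✗
w1: ¬□□p is T, ¬p is T. ✓
w2: ¬□□p is T, ¬p is T. ✓
w3: ¬□□p is T, ¬p is T. ✓
w4: ¬□□p is T, ¬p is T. ✓
w5: ¬□□p is T, ¬p is T. ✓
— 5 worlds.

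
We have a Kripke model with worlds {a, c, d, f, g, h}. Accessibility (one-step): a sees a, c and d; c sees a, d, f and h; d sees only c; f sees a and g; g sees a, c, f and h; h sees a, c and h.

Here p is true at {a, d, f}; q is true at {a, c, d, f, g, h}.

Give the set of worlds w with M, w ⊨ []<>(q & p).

{d, f, g, h}

a: successors {a, c, d}; <>(q & p) there: a:T, c:T, d:F. ✗
c: successors {a, d, f, h}; <>(q & p) there: a:T, d:F, f:T, h:T. ✗
d: successors {c}; <>(q & p) there: c:T. ✓
f: successors {a, g}; <>(q & p) there: a:T, g:T. ✓
g: successors {a, c, f, h}; <>(q & p) there: a:T, c:T, f:T, h:T. ✓
h: successors {a, c, h}; <>(q & p) there: a:T, c:T, h:T. ✓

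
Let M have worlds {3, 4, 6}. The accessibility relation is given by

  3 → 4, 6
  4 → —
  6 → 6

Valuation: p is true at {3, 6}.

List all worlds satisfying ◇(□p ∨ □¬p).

{3, 6}

3: successors {4, 6}; □p ∨ □¬p there: 4:T, 6:T. ✓
4: no successors, so ◇(□p ∨ □¬p) fails. ✗
6: successors {6}; □p ∨ □¬p there: 6:T. ✓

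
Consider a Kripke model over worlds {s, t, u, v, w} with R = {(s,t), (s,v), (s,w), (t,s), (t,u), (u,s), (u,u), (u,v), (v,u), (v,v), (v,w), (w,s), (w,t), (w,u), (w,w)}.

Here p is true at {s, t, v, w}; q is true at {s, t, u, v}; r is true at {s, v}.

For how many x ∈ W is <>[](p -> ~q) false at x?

5

s: successors {t, v, w}; [](p -> ~q) there: t:F, v:F, w:F. ✗
t: successors {s, u}; [](p -> ~q) there: s:F, u:F. ✗
u: successors {s, u, v}; [](p -> ~q) there: s:F, u:F, v:F. ✗
v: successors {u, v, w}; [](p -> ~q) there: u:F, v:F, w:F. ✗
w: successors {s, t, u, w}; [](p -> ~q) there: s:F, t:F, u:F, w:F. ✗
Satisfying worlds: ∅.
So <>[](p -> ~q) fails at the other 5 worlds.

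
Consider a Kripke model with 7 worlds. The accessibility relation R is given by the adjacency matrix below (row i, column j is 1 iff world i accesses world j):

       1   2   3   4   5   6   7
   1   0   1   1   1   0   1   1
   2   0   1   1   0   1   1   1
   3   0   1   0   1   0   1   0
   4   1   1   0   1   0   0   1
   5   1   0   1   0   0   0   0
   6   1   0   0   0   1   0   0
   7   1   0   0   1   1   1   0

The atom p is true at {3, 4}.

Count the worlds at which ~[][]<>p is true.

1: [][]<>p is F. ✓
2: [][]<>p is F. ✓
3: [][]<>p is F. ✓
4: [][]<>p is F. ✓
5: [][]<>p is F. ✓
6: [][]<>p is F. ✓
7: [][]<>p is F. ✓
Satisfying worlds: {1, 2, 3, 4, 5, 6, 7}.

7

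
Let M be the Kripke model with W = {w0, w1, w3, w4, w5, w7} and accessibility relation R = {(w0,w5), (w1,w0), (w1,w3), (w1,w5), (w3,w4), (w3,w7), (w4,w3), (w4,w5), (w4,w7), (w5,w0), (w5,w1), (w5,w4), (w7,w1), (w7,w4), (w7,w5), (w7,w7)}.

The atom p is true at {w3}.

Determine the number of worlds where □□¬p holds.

w0: successors {w5}; □¬p there: w5:T. ✓
w1: successors {w0, w3, w5}; □¬p there: w0:T, w3:T, w5:T. ✓
w3: successors {w4, w7}; □¬p there: w4:F, w7:T. ✗
w4: successors {w3, w5, w7}; □¬p there: w3:T, w5:T, w7:T. ✓
w5: successors {w0, w1, w4}; □¬p there: w0:T, w1:F, w4:F. ✗
w7: successors {w1, w4, w5, w7}; □¬p there: w1:F, w4:F, w5:T, w7:T. ✗
Satisfying worlds: {w0, w1, w4}.

3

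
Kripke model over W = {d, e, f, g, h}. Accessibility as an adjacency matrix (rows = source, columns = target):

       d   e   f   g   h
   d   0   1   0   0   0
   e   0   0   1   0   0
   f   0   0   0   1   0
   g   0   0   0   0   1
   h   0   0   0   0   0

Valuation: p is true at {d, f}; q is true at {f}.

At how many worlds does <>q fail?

4

d: successors {e}; q there: e:F. ✗
e: successors {f}; q there: f:T. ✓
f: successors {g}; q there: g:F. ✗
g: successors {h}; q there: h:F. ✗
h: no successors, so <>q fails. ✗
Satisfying worlds: {e}.
So <>q fails at the other 4 worlds.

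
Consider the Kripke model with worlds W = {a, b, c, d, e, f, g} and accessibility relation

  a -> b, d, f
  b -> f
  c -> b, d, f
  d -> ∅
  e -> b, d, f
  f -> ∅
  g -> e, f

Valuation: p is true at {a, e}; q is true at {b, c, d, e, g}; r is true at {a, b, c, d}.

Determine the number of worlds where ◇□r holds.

5

a: successors {b, d, f}; □r there: b:F, d:T, f:T. ✓
b: successors {f}; □r there: f:T. ✓
c: successors {b, d, f}; □r there: b:F, d:T, f:T. ✓
d: no successors, so ◇□r fails. ✗
e: successors {b, d, f}; □r there: b:F, d:T, f:T. ✓
f: no successors, so ◇□r fails. ✗
g: successors {e, f}; □r there: e:F, f:T. ✓
Satisfying worlds: {a, b, c, e, g}.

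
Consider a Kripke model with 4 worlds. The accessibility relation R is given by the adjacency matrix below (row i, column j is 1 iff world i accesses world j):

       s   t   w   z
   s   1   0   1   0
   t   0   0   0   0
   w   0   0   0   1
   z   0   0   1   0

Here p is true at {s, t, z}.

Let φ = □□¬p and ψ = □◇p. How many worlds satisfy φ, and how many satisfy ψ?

2 and 3

For □□¬p:
s: successors {s, w}; □¬p there: s:F, w:F. ✗
t: no successors, so □□¬p holds vacuously. ✓
w: successors {z}; □¬p there: z:T. ✓
z: successors {w}; □¬p there: w:F. ✗
— 2 worlds.
For □◇p:
s: successors {s, w}; ◇p there: s:T, w:T. ✓
t: no successors, so □◇p holds vacuously. ✓
w: successors {z}; ◇p there: z:F. ✗
z: successors {w}; ◇p there: w:T. ✓
— 3 worlds.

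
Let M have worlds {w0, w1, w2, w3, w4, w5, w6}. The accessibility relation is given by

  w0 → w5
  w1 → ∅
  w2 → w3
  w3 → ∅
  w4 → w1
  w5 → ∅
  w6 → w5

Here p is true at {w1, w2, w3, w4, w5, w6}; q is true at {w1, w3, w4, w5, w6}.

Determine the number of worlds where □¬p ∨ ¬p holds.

4

w0: □¬p is F, ¬p is T. ✓
w1: □¬p is T, ¬p is F. ✓
w2: □¬p is F, ¬p is F. ✗
w3: □¬p is T, ¬p is F. ✓
w4: □¬p is F, ¬p is F. ✗
w5: □¬p is T, ¬p is F. ✓
w6: □¬p is F, ¬p is F. ✗
Satisfying worlds: {w0, w1, w3, w5}.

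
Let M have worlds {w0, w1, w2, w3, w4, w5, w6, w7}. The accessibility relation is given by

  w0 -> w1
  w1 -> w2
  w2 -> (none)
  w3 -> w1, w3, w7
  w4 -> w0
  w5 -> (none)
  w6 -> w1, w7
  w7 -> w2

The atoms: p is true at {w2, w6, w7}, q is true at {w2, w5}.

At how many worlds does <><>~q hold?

2

w0: successors {w1}; <>~q there: w1:F. ✗
w1: successors {w2}; <>~q there: w2:F. ✗
w2: no successors, so <><>~q fails. ✗
w3: successors {w1, w3, w7}; <>~q there: w1:F, w3:T, w7:F. ✓
w4: successors {w0}; <>~q there: w0:T. ✓
w5: no successors, so <><>~q fails. ✗
w6: successors {w1, w7}; <>~q there: w1:F, w7:F. ✗
w7: successors {w2}; <>~q there: w2:F. ✗
Satisfying worlds: {w3, w4}.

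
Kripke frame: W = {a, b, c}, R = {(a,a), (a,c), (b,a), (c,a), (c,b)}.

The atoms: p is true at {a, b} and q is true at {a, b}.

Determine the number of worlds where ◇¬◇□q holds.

a: successors {a, c}; ¬◇□q there: a:F, c:F. ✗
b: successors {a}; ¬◇□q there: a:F. ✗
c: successors {a, b}; ¬◇□q there: a:F, b:T. ✓
Satisfying worlds: {c}.

1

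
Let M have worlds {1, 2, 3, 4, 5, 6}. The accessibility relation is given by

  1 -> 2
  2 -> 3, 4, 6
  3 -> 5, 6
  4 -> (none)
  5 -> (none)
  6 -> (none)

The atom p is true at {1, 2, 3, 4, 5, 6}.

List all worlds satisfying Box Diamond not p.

1: successors {2}; Diamond not p there: 2:F. ✗
2: successors {3, 4, 6}; Diamond not p there: 3:F, 4:F, 6:F. ✗
3: successors {5, 6}; Diamond not p there: 5:F, 6:F. ✗
4: no successors, so Box Diamond not p holds vacuously. ✓
5: no successors, so Box Diamond not p holds vacuously. ✓
6: no successors, so Box Diamond not p holds vacuously. ✓

{4, 5, 6}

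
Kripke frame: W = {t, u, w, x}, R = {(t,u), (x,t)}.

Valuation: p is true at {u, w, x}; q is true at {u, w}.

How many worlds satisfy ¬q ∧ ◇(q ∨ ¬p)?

t: ¬q is T, ◇(q ∨ ¬p) is T. ✓
u: ¬q is F, ◇(q ∨ ¬p) is F. ✗
w: ¬q is F, ◇(q ∨ ¬p) is F. ✗
x: ¬q is T, ◇(q ∨ ¬p) is T. ✓
Satisfying worlds: {t, x}.

2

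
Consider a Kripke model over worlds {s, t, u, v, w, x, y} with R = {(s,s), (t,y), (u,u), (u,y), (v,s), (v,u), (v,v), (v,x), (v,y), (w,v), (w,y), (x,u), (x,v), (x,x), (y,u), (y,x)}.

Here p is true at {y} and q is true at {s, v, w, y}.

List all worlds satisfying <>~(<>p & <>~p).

s: successors {s}; ~(<>p & <>~p) there: s:T. ✓
t: successors {y}; ~(<>p & <>~p) there: y:T. ✓
u: successors {u, y}; ~(<>p & <>~p) there: u:F, y:T. ✓
v: successors {s, u, v, x, y}; ~(<>p & <>~p) there: s:T, u:F, v:F, x:T, y:T. ✓
w: successors {v, y}; ~(<>p & <>~p) there: v:F, y:T. ✓
x: successors {u, v, x}; ~(<>p & <>~p) there: u:F, v:F, x:T. ✓
y: successors {u, x}; ~(<>p & <>~p) there: u:F, x:T. ✓

{s, t, u, v, w, x, y}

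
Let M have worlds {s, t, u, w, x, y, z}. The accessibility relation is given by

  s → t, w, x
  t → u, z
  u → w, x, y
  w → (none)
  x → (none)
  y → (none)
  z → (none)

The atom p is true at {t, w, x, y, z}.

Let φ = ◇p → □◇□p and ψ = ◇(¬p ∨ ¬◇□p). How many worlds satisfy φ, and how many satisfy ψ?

4 and 3

For ◇p → □◇□p:
s: ◇p is T, □◇□p is F. ✗
t: ◇p is T, □◇□p is F. ✗
u: ◇p is T, □◇□p is F. ✗
w: ◇p is F, □◇□p is T. ✓
x: ◇p is F, □◇□p is T. ✓
y: ◇p is F, □◇□p is T. ✓
z: ◇p is F, □◇□p is T. ✓
— 4 worlds.
For ◇(¬p ∨ ¬◇□p):
s: successors {t, w, x}; ¬p ∨ ¬◇□p there: t:F, w:T, x:T. ✓
t: successors {u, z}; ¬p ∨ ¬◇□p there: u:T, z:T. ✓
u: successors {w, x, y}; ¬p ∨ ¬◇□p there: w:T, x:T, y:T. ✓
w: no successors, so ◇(¬p ∨ ¬◇□p) fails. ✗
x: no successors, so ◇(¬p ∨ ¬◇□p) fails. ✗
y: no successors, so ◇(¬p ∨ ¬◇□p) fails. ✗
z: no successors, so ◇(¬p ∨ ¬◇□p) fails. ✗
— 3 worlds.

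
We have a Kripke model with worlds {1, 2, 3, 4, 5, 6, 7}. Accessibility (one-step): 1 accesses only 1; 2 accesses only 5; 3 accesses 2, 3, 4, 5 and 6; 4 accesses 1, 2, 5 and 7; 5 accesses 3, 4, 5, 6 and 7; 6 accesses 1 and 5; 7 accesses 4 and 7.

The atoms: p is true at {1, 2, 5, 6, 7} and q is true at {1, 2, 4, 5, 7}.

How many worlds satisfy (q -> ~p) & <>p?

3

1: q -> ~p is F, <>p is T. ✗
2: q -> ~p is F, <>p is T. ✗
3: q -> ~p is T, <>p is T. ✓
4: q -> ~p is T, <>p is T. ✓
5: q -> ~p is F, <>p is T. ✗
6: q -> ~p is T, <>p is T. ✓
7: q -> ~p is F, <>p is T. ✗
Satisfying worlds: {3, 4, 6}.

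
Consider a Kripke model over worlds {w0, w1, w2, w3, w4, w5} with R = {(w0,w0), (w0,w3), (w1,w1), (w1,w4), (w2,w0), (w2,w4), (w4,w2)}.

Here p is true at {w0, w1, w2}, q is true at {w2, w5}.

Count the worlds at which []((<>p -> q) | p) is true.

w0: successors {w0, w3}; (<>p -> q) | p there: w0:T, w3:T. ✓
w1: successors {w1, w4}; (<>p -> q) | p there: w1:T, w4:F. ✗
w2: successors {w0, w4}; (<>p -> q) | p there: w0:T, w4:F. ✗
w3: no successors, so []((<>p -> q) | p) holds vacuously. ✓
w4: successors {w2}; (<>p -> q) | p there: w2:T. ✓
w5: no successors, so []((<>p -> q) | p) holds vacuously. ✓
Satisfying worlds: {w0, w3, w4, w5}.

4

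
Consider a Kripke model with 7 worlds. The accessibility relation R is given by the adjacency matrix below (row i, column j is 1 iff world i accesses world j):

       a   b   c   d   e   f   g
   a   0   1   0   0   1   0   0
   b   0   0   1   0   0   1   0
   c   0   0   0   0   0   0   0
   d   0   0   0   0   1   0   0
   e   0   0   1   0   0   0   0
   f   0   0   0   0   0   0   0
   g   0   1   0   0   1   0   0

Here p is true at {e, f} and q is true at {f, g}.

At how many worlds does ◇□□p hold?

a: successors {b, e}; □□p there: b:T, e:T. ✓
b: successors {c, f}; □□p there: c:T, f:T. ✓
c: no successors, so ◇□□p fails. ✗
d: successors {e}; □□p there: e:T. ✓
e: successors {c}; □□p there: c:T. ✓
f: no successors, so ◇□□p fails. ✗
g: successors {b, e}; □□p there: b:T, e:T. ✓
Satisfying worlds: {a, b, d, e, g}.

5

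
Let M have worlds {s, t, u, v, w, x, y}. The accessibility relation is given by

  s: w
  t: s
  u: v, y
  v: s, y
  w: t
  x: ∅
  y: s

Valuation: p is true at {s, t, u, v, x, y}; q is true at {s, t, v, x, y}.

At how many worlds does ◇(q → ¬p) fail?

6

s: successors {w}; q → ¬p there: w:T. ✓
t: successors {s}; q → ¬p there: s:F. ✗
u: successors {v, y}; q → ¬p there: v:F, y:F. ✗
v: successors {s, y}; q → ¬p there: s:F, y:F. ✗
w: successors {t}; q → ¬p there: t:F. ✗
x: no successors, so ◇(q → ¬p) fails. ✗
y: successors {s}; q → ¬p there: s:F. ✗
Satisfying worlds: {s}.
So ◇(q → ¬p) fails at the other 6 worlds.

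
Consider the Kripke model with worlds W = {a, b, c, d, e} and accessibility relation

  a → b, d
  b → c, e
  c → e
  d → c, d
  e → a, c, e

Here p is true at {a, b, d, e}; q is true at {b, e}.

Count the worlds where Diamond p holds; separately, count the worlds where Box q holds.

For Diamond p:
a: successors {b, d}; p there: b:T, d:T. ✓
b: successors {c, e}; p there: c:F, e:T. ✓
c: successors {e}; p there: e:T. ✓
d: successors {c, d}; p there: c:F, d:T. ✓
e: successors {a, c, e}; p there: a:T, c:F, e:T. ✓
— 5 worlds.
For Box q:
a: successors {b, d}; q there: b:T, d:F. ✗
b: successors {c, e}; q there: c:F, e:T. ✗
c: successors {e}; q there: e:T. ✓
d: successors {c, d}; q there: c:F, d:F. ✗
e: successors {a, c, e}; q there: a:F, c:F, e:T. ✗
— 1 world.

5 and 1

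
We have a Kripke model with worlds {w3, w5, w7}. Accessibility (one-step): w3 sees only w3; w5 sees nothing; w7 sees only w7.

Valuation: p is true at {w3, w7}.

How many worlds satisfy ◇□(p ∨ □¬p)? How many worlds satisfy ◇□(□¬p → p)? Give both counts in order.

For ◇□(p ∨ □¬p):
w3: successors {w3}; □(p ∨ □¬p) there: w3:T. ✓
w5: no successors, so ◇□(p ∨ □¬p) fails. ✗
w7: successors {w7}; □(p ∨ □¬p) there: w7:T. ✓
— 2 worlds.
For ◇□(□¬p → p):
w3: successors {w3}; □(□¬p → p) there: w3:T. ✓
w5: no successors, so ◇□(□¬p → p) fails. ✗
w7: successors {w7}; □(□¬p → p) there: w7:T. ✓
— 2 worlds.

2 and 2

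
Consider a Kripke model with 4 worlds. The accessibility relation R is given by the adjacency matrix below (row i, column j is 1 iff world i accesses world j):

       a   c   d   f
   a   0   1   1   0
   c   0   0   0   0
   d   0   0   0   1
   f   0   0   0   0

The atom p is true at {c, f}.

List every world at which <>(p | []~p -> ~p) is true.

a: successors {c, d}; p | []~p -> ~p there: c:F, d:T. ✓
c: no successors, so <>(p | []~p -> ~p) fails. ✗
d: successors {f}; p | []~p -> ~p there: f:F. ✗
f: no successors, so <>(p | []~p -> ~p) fails. ✗

{a}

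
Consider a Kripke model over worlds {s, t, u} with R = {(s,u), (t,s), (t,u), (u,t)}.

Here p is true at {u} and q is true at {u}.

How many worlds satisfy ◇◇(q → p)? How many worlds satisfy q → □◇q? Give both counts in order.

3 and 3

For ◇◇(q → p):
s: successors {u}; ◇(q → p) there: u:T. ✓
t: successors {s, u}; ◇(q → p) there: s:T, u:T. ✓
u: successors {t}; ◇(q → p) there: t:T. ✓
— 3 worlds.
For q → □◇q:
s: q is F, □◇q is F. ✓
t: q is F, □◇q is F. ✓
u: q is T, □◇q is T. ✓
— 3 worlds.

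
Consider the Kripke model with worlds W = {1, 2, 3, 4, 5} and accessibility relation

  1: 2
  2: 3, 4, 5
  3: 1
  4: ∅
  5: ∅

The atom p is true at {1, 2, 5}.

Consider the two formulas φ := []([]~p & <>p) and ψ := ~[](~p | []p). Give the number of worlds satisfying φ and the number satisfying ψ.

2 and 1

For []([]~p & <>p):
1: successors {2}; []~p & <>p there: 2:F. ✗
2: successors {3, 4, 5}; []~p & <>p there: 3:F, 4:F, 5:F. ✗
3: successors {1}; []~p & <>p there: 1:F. ✗
4: no successors, so []([]~p & <>p) holds vacuously. ✓
5: no successors, so []([]~p & <>p) holds vacuously. ✓
— 2 worlds.
For ~[](~p | []p):
1: [](~p | []p) is F. ✓
2: [](~p | []p) is T. ✗
3: [](~p | []p) is T. ✗
4: [](~p | []p) is T. ✗
5: [](~p | []p) is T. ✗
— 1 world.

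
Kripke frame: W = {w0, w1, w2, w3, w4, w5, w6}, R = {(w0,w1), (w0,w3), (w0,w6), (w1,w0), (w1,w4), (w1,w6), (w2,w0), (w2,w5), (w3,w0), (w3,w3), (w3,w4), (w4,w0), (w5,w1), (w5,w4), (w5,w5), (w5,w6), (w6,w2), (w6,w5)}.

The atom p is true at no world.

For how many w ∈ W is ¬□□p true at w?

7

w0: □□p is F. ✓
w1: □□p is F. ✓
w2: □□p is F. ✓
w3: □□p is F. ✓
w4: □□p is F. ✓
w5: □□p is F. ✓
w6: □□p is F. ✓
Satisfying worlds: {w0, w1, w2, w3, w4, w5, w6}.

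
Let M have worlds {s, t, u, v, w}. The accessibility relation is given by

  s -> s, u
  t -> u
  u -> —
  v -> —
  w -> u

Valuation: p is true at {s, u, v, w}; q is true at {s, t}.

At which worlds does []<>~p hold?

s: successors {s, u}; <>~p there: s:F, u:F. ✗
t: successors {u}; <>~p there: u:F. ✗
u: no successors, so []<>~p holds vacuously. ✓
v: no successors, so []<>~p holds vacuously. ✓
w: successors {u}; <>~p there: u:F. ✗

{u, v}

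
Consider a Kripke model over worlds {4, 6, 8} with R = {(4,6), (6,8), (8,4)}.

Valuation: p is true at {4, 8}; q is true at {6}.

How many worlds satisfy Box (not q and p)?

2

4: successors {6}; not q and p there: 6:F. ✗
6: successors {8}; not q and p there: 8:T. ✓
8: successors {4}; not q and p there: 4:T. ✓
Satisfying worlds: {6, 8}.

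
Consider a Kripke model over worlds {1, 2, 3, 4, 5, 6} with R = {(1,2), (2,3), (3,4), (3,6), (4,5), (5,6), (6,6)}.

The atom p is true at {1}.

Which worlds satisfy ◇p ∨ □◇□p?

∅

1: ◇p is F, □◇□p is F. ✗
2: ◇p is F, □◇□p is F. ✗
3: ◇p is F, □◇□p is F. ✗
4: ◇p is F, □◇□p is F. ✗
5: ◇p is F, □◇□p is F. ✗
6: ◇p is F, □◇□p is F. ✗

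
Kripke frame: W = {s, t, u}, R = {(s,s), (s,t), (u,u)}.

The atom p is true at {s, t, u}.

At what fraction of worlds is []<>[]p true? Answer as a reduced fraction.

2/3

s: successors {s, t}; <>[]p there: s:T, t:F. ✗
t: no successors, so []<>[]p holds vacuously. ✓
u: successors {u}; <>[]p there: u:T. ✓
That's 2 of 3 worlds, so 2/3.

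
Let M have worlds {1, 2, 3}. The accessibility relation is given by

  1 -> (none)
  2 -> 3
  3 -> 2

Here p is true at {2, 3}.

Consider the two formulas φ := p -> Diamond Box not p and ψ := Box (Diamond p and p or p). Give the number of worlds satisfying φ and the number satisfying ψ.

1 and 3

For p -> Diamond Box not p:
1: p is F, Diamond Box not p is F. ✓
2: p is T, Diamond Box not p is F. ✗
3: p is T, Diamond Box not p is F. ✗
— 1 world.
For Box (Diamond p and p or p):
1: no successors, so Box (Diamond p and p or p) holds vacuously. ✓
2: successors {3}; Diamond p and p or p there: 3:T. ✓
3: successors {2}; Diamond p and p or p there: 2:T. ✓
— 3 worlds.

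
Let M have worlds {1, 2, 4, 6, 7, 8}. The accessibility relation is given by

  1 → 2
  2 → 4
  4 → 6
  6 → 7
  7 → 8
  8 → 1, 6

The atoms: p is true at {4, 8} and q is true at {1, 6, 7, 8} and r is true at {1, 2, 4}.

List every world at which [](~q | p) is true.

{1, 2, 7}

1: successors {2}; ~q | p there: 2:T. ✓
2: successors {4}; ~q | p there: 4:T. ✓
4: successors {6}; ~q | p there: 6:F. ✗
6: successors {7}; ~q | p there: 7:F. ✗
7: successors {8}; ~q | p there: 8:T. ✓
8: successors {1, 6}; ~q | p there: 1:F, 6:F. ✗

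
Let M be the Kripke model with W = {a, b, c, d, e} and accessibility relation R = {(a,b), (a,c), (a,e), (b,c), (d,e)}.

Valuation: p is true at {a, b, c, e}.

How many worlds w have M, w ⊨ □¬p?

a: successors {b, c, e}; ¬p there: b:F, c:F, e:F. ✗
b: successors {c}; ¬p there: c:F. ✗
c: no successors, so □¬p holds vacuously. ✓
d: successors {e}; ¬p there: e:F. ✗
e: no successors, so □¬p holds vacuously. ✓
Satisfying worlds: {c, e}.

2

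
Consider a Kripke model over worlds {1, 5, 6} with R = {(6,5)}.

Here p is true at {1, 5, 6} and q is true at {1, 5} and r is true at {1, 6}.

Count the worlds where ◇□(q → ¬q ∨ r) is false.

1: no successors, so ◇□(q → ¬q ∨ r) fails. ✗
5: no successors, so ◇□(q → ¬q ∨ r) fails. ✗
6: successors {5}; □(q → ¬q ∨ r) there: 5:T. ✓
Satisfying worlds: {6}.
So ◇□(q → ¬q ∨ r) fails at the other 2 worlds.

2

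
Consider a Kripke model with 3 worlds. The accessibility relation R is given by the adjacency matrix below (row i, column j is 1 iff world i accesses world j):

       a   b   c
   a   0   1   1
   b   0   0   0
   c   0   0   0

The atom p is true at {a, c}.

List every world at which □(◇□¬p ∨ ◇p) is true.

a: successors {b, c}; ◇□¬p ∨ ◇p there: b:F, c:F. ✗
b: no successors, so □(◇□¬p ∨ ◇p) holds vacuously. ✓
c: no successors, so □(◇□¬p ∨ ◇p) holds vacuously. ✓

{b, c}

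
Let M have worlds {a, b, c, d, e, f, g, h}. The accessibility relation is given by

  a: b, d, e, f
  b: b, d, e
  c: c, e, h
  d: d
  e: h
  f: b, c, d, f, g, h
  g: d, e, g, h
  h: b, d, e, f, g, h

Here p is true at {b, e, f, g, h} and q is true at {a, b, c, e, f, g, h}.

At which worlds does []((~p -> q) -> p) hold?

a: successors {b, d, e, f}; (~p -> q) -> p there: b:T, d:T, e:T, f:T. ✓
b: successors {b, d, e}; (~p -> q) -> p there: b:T, d:T, e:T. ✓
c: successors {c, e, h}; (~p -> q) -> p there: c:F, e:T, h:T. ✗
d: successors {d}; (~p -> q) -> p there: d:T. ✓
e: successors {h}; (~p -> q) -> p there: h:T. ✓
f: successors {b, c, d, f, g, h}; (~p -> q) -> p there: b:T, c:F, d:T, f:T, g:T, h:T. ✗
g: successors {d, e, g, h}; (~p -> q) -> p there: d:T, e:T, g:T, h:T. ✓
h: successors {b, d, e, f, g, h}; (~p -> q) -> p there: b:T, d:T, e:T, f:T, g:T, h:T. ✓

{a, b, d, e, g, h}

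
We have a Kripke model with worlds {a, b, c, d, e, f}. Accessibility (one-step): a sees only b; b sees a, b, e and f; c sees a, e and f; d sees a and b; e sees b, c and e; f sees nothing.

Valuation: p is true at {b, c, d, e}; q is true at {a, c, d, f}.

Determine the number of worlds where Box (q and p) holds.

a: successors {b}; q and p there: b:F. ✗
b: successors {a, b, e, f}; q and p there: a:F, b:F, e:F, f:F. ✗
c: successors {a, e, f}; q and p there: a:F, e:F, f:F. ✗
d: successors {a, b}; q and p there: a:F, b:F. ✗
e: successors {b, c, e}; q and p there: b:F, c:T, e:F. ✗
f: no successors, so Box (q and p) holds vacuously. ✓
Satisfying worlds: {f}.

1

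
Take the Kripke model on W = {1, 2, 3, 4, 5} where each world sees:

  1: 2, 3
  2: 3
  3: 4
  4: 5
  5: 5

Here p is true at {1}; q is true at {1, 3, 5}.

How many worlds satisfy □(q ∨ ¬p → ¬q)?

1

1: successors {2, 3}; q ∨ ¬p → ¬q there: 2:T, 3:F. ✗
2: successors {3}; q ∨ ¬p → ¬q there: 3:F. ✗
3: successors {4}; q ∨ ¬p → ¬q there: 4:T. ✓
4: successors {5}; q ∨ ¬p → ¬q there: 5:F. ✗
5: successors {5}; q ∨ ¬p → ¬q there: 5:F. ✗
Satisfying worlds: {3}.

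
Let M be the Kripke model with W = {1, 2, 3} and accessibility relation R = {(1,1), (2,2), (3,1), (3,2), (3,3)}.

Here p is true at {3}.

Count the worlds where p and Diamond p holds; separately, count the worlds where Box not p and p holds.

1 and 0

For p and Diamond p:
1: p is F, Diamond p is F. ✗
2: p is F, Diamond p is F. ✗
3: p is T, Diamond p is T. ✓
— 1 world.
For Box not p and p:
1: Box not p is T, p is F. ✗
2: Box not p is T, p is F. ✗
3: Box not p is F, p is T. ✗
— 0 worlds.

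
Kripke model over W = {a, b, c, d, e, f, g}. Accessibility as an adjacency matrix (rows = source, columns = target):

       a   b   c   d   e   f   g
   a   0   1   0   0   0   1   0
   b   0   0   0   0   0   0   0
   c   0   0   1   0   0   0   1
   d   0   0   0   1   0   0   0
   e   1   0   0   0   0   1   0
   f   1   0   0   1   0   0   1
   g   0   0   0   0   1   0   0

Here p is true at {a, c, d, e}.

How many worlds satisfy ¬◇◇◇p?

a: ◇◇◇p is T. ✗
b: ◇◇◇p is F. ✓
c: ◇◇◇p is T. ✗
d: ◇◇◇p is T. ✗
e: ◇◇◇p is T. ✗
f: ◇◇◇p is T. ✗
g: ◇◇◇p is T. ✗
Satisfying worlds: {b}.

1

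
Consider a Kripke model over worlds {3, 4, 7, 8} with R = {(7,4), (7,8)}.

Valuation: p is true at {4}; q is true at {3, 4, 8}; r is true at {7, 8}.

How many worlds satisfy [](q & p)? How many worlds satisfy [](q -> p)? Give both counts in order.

For [](q & p):
3: no successors, so [](q & p) holds vacuously. ✓
4: no successors, so [](q & p) holds vacuously. ✓
7: successors {4, 8}; q & p there: 4:T, 8:F. ✗
8: no successors, so [](q & p) holds vacuously. ✓
— 3 worlds.
For [](q -> p):
3: no successors, so [](q -> p) holds vacuously. ✓
4: no successors, so [](q -> p) holds vacuously. ✓
7: successors {4, 8}; q -> p there: 4:T, 8:F. ✗
8: no successors, so [](q -> p) holds vacuously. ✓
— 3 worlds.

3 and 3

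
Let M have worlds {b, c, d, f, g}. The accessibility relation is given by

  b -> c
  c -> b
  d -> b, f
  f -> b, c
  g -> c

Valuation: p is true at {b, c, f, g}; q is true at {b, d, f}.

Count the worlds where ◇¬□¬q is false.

1

b: successors {c}; ¬□¬q there: c:T. ✓
c: successors {b}; ¬□¬q there: b:F. ✗
d: successors {b, f}; ¬□¬q there: b:F, f:T. ✓
f: successors {b, c}; ¬□¬q there: b:F, c:T. ✓
g: successors {c}; ¬□¬q there: c:T. ✓
Satisfying worlds: {b, d, f, g}.
So ◇¬□¬q fails at the other 1 world.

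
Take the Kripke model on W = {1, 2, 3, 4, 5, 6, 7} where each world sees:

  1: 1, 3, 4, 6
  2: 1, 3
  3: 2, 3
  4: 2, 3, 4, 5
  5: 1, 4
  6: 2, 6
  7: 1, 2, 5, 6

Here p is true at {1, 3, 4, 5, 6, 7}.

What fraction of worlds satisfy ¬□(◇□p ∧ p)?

1: □(◇□p ∧ p) is T. ✗
2: □(◇□p ∧ p) is T. ✗
3: □(◇□p ∧ p) is F. ✓
4: □(◇□p ∧ p) is F. ✓
5: □(◇□p ∧ p) is T. ✗
6: □(◇□p ∧ p) is F. ✓
7: □(◇□p ∧ p) is F. ✓
That's 4 of 7 worlds, so 4/7.

4/7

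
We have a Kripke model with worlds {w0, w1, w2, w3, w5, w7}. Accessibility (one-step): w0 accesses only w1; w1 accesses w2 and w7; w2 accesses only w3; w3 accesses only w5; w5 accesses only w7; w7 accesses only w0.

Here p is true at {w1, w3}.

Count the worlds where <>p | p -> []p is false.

2

w0: <>p | p is T, []p is T. ✓
w1: <>p | p is T, []p is F. ✗
w2: <>p | p is T, []p is T. ✓
w3: <>p | p is T, []p is F. ✗
w5: <>p | p is F, []p is F. ✓
w7: <>p | p is F, []p is F. ✓
Satisfying worlds: {w0, w2, w5, w7}.
So <>p | p -> []p fails at the other 2 worlds.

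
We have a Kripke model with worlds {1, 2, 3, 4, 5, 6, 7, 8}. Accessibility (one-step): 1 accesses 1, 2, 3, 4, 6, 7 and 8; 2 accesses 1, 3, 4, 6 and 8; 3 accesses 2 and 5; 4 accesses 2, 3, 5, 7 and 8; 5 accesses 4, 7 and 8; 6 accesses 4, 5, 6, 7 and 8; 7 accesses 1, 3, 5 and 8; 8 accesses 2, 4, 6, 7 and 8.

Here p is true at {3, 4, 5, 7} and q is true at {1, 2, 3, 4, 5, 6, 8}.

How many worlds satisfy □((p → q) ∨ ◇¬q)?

3

1: successors {1, 2, 3, 4, 6, 7, 8}; (p → q) ∨ ◇¬q there: 1:T, 2:T, 3:T, 4:T, 6:T, 7:F, 8:T. ✗
2: successors {1, 3, 4, 6, 8}; (p → q) ∨ ◇¬q there: 1:T, 3:T, 4:T, 6:T, 8:T. ✓
3: successors {2, 5}; (p → q) ∨ ◇¬q there: 2:T, 5:T. ✓
4: successors {2, 3, 5, 7, 8}; (p → q) ∨ ◇¬q there: 2:T, 3:T, 5:T, 7:F, 8:T. ✗
5: successors {4, 7, 8}; (p → q) ∨ ◇¬q there: 4:T, 7:F, 8:T. ✗
6: successors {4, 5, 6, 7, 8}; (p → q) ∨ ◇¬q there: 4:T, 5:T, 6:T, 7:F, 8:T. ✗
7: successors {1, 3, 5, 8}; (p → q) ∨ ◇¬q there: 1:T, 3:T, 5:T, 8:T. ✓
8: successors {2, 4, 6, 7, 8}; (p → q) ∨ ◇¬q there: 2:T, 4:T, 6:T, 7:F, 8:T. ✗
Satisfying worlds: {2, 3, 7}.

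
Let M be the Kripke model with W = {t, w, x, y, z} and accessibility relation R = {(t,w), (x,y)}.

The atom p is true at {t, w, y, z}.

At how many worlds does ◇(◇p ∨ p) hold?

2

t: successors {w}; ◇p ∨ p there: w:T. ✓
w: no successors, so ◇(◇p ∨ p) fails. ✗
x: successors {y}; ◇p ∨ p there: y:T. ✓
y: no successors, so ◇(◇p ∨ p) fails. ✗
z: no successors, so ◇(◇p ∨ p) fails. ✗
Satisfying worlds: {t, x}.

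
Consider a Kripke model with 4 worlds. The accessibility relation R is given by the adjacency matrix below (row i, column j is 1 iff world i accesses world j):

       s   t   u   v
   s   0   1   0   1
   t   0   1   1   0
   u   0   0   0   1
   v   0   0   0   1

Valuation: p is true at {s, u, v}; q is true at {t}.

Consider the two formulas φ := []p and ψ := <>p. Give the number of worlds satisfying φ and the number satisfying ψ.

For []p:
s: successors {t, v}; p there: t:F, v:T. ✗
t: successors {t, u}; p there: t:F, u:T. ✗
u: successors {v}; p there: v:T. ✓
v: successors {v}; p there: v:T. ✓
— 2 worlds.
For <>p:
s: successors {t, v}; p there: t:F, v:T. ✓
t: successors {t, u}; p there: t:F, u:T. ✓
u: successors {v}; p there: v:T. ✓
v: successors {v}; p there: v:T. ✓
— 4 worlds.

2 and 4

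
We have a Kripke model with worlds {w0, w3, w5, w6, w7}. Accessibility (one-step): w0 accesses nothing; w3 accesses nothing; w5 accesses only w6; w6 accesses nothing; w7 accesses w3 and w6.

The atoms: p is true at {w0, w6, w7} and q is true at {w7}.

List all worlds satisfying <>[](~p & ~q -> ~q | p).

{w5, w7}

w0: no successors, so <>[](~p & ~q -> ~q | p) fails. ✗
w3: no successors, so <>[](~p & ~q -> ~q | p) fails. ✗
w5: successors {w6}; [](~p & ~q -> ~q | p) there: w6:T. ✓
w6: no successors, so <>[](~p & ~q -> ~q | p) fails. ✗
w7: successors {w3, w6}; [](~p & ~q -> ~q | p) there: w3:T, w6:T. ✓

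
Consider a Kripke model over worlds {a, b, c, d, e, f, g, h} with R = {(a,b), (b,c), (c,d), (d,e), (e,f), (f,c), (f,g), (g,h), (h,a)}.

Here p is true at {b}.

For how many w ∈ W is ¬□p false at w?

a: □p is T. ✗
b: □p is F. ✓
c: □p is F. ✓
d: □p is F. ✓
e: □p is F. ✓
f: □p is F. ✓
g: □p is F. ✓
h: □p is F. ✓
Satisfying worlds: {b, c, d, e, f, g, h}.
So ¬□p fails at the other 1 world.

1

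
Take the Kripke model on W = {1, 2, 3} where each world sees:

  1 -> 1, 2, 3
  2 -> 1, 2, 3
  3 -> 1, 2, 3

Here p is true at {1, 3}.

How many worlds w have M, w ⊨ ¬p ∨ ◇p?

1: ¬p is F, ◇p is T. ✓
2: ¬p is T, ◇p is T. ✓
3: ¬p is F, ◇p is T. ✓
Satisfying worlds: {1, 2, 3}.

3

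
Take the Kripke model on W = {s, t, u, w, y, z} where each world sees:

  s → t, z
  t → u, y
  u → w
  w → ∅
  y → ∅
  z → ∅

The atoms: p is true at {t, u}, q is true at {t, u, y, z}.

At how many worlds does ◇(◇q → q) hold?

3

s: successors {t, z}; ◇q → q there: t:T, z:T. ✓
t: successors {u, y}; ◇q → q there: u:T, y:T. ✓
u: successors {w}; ◇q → q there: w:T. ✓
w: no successors, so ◇(◇q → q) fails. ✗
y: no successors, so ◇(◇q → q) fails. ✗
z: no successors, so ◇(◇q → q) fails. ✗
Satisfying worlds: {s, t, u}.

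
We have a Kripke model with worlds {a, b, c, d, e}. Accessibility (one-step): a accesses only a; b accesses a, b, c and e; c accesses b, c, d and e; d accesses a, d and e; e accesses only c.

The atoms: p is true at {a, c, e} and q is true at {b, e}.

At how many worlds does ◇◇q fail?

1

a: successors {a}; ◇q there: a:F. ✗
b: successors {a, b, c, e}; ◇q there: a:F, b:T, c:T, e:F. ✓
c: successors {b, c, d, e}; ◇q there: b:T, c:T, d:T, e:F. ✓
d: successors {a, d, e}; ◇q there: a:F, d:T, e:F. ✓
e: successors {c}; ◇q there: c:T. ✓
Satisfying worlds: {b, c, d, e}.
So ◇◇q fails at the other 1 world.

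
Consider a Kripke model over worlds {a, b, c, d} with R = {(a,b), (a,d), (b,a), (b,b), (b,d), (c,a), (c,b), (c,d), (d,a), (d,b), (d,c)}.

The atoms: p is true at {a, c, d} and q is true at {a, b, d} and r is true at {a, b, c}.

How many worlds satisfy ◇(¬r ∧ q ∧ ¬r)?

a: successors {b, d}; ¬r ∧ q ∧ ¬r there: b:F, d:T. ✓
b: successors {a, b, d}; ¬r ∧ q ∧ ¬r there: a:F, b:F, d:T. ✓
c: successors {a, b, d}; ¬r ∧ q ∧ ¬r there: a:F, b:F, d:T. ✓
d: successors {a, b, c}; ¬r ∧ q ∧ ¬r there: a:F, b:F, c:F. ✗
Satisfying worlds: {a, b, c}.

3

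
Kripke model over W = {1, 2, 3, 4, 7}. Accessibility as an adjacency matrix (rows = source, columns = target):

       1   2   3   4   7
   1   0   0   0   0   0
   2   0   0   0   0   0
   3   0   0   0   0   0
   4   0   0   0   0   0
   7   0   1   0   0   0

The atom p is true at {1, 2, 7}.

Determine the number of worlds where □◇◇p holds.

1: no successors, so □◇◇p holds vacuously. ✓
2: no successors, so □◇◇p holds vacuously. ✓
3: no successors, so □◇◇p holds vacuously. ✓
4: no successors, so □◇◇p holds vacuously. ✓
7: successors {2}; ◇◇p there: 2:F. ✗
Satisfying worlds: {1, 2, 3, 4}.

4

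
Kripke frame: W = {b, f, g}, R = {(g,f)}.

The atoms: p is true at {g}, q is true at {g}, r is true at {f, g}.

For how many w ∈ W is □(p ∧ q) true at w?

2

b: no successors, so □(p ∧ q) holds vacuously. ✓
f: no successors, so □(p ∧ q) holds vacuously. ✓
g: successors {f}; p ∧ q there: f:F. ✗
Satisfying worlds: {b, f}.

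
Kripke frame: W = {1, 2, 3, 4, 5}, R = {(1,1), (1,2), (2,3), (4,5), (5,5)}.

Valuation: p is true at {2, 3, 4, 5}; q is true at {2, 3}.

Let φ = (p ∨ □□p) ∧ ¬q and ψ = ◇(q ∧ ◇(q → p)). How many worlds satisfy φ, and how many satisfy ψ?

2 and 1

For (p ∨ □□p) ∧ ¬q:
1: p ∨ □□p is F, ¬q is T. ✗
2: p ∨ □□p is T, ¬q is F. ✗
3: p ∨ □□p is T, ¬q is F. ✗
4: p ∨ □□p is T, ¬q is T. ✓
5: p ∨ □□p is T, ¬q is T. ✓
— 2 worlds.
For ◇(q ∧ ◇(q → p)):
1: successors {1, 2}; q ∧ ◇(q → p) there: 1:F, 2:T. ✓
2: successors {3}; q ∧ ◇(q → p) there: 3:F. ✗
3: no successors, so ◇(q ∧ ◇(q → p)) fails. ✗
4: successors {5}; q ∧ ◇(q → p) there: 5:F. ✗
5: successors {5}; q ∧ ◇(q → p) there: 5:F. ✗
— 1 world.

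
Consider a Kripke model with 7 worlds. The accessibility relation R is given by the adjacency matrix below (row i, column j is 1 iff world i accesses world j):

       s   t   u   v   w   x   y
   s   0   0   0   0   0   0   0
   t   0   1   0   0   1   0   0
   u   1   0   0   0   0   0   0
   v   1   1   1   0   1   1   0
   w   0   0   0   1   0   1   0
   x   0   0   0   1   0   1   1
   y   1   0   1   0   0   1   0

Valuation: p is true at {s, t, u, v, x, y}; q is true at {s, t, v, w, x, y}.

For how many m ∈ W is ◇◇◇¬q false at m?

s: no successors, so ◇◇◇¬q fails. ✗
t: successors {t, w}; ◇◇¬q there: t:F, w:T. ✓
u: successors {s}; ◇◇¬q there: s:F. ✗
v: successors {s, t, u, w, x}; ◇◇¬q there: s:F, t:F, u:F, w:T, x:T. ✓
w: successors {v, x}; ◇◇¬q there: v:F, x:T. ✓
x: successors {v, x, y}; ◇◇¬q there: v:F, x:T, y:F. ✓
y: successors {s, u, x}; ◇◇¬q there: s:F, u:F, x:T. ✓
Satisfying worlds: {t, v, w, x, y}.
So ◇◇◇¬q fails at the other 2 worlds.

2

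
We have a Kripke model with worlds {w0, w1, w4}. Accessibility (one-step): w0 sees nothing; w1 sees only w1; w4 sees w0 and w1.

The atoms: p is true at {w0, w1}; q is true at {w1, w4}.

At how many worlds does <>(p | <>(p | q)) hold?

2

w0: no successors, so <>(p | <>(p | q)) fails. ✗
w1: successors {w1}; p | <>(p | q) there: w1:T. ✓
w4: successors {w0, w1}; p | <>(p | q) there: w0:T, w1:T. ✓
Satisfying worlds: {w1, w4}.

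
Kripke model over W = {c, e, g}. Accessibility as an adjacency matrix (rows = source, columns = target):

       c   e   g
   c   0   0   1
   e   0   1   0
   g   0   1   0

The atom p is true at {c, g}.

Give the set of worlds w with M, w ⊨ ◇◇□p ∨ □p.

c: ◇◇□p is F, □p is T. ✓
e: ◇◇□p is F, □p is F. ✗
g: ◇◇□p is F, □p is F. ✗

{c}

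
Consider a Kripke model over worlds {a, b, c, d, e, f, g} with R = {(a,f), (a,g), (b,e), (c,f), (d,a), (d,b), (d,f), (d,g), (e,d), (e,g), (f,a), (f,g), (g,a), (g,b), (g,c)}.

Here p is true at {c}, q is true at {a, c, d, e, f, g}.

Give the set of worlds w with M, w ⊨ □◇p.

∅

a: successors {f, g}; ◇p there: f:F, g:T. ✗
b: successors {e}; ◇p there: e:F. ✗
c: successors {f}; ◇p there: f:F. ✗
d: successors {a, b, f, g}; ◇p there: a:F, b:F, f:F, g:T. ✗
e: successors {d, g}; ◇p there: d:F, g:T. ✗
f: successors {a, g}; ◇p there: a:F, g:T. ✗
g: successors {a, b, c}; ◇p there: a:F, b:F, c:F. ✗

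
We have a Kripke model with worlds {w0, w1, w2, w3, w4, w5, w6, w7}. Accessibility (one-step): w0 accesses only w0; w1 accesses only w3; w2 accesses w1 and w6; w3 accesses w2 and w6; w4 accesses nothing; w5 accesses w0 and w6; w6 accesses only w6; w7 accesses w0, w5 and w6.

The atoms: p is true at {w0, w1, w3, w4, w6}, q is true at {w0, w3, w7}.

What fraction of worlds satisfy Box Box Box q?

1/4

w0: successors {w0}; Box Box q there: w0:T. ✓
w1: successors {w3}; Box Box q there: w3:F. ✗
w2: successors {w1, w6}; Box Box q there: w1:F, w6:F. ✗
w3: successors {w2, w6}; Box Box q there: w2:F, w6:F. ✗
w4: no successors, so Box Box Box q holds vacuously. ✓
w5: successors {w0, w6}; Box Box q there: w0:T, w6:F. ✗
w6: successors {w6}; Box Box q there: w6:F. ✗
w7: successors {w0, w5, w6}; Box Box q there: w0:T, w5:F, w6:F. ✗
That's 2 of 8 worlds, so 2/8 = 1/4.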